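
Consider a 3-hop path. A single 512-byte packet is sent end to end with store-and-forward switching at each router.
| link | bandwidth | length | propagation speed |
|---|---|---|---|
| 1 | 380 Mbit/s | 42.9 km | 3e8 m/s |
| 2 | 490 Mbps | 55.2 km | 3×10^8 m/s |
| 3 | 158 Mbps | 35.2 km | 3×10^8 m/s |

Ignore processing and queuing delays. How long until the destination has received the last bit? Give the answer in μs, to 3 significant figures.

L = 512 × 8 = 4096 bits.
Transmission delays (L/R per hop): 10.7789, 8.35918, 25.9241 μs; sum = 45.0622 μs.
Propagation delays (d/s per hop): 143, 184, 117.333 μs; sum = 444.333 μs.
End-to-end = 489 μs.

489 μs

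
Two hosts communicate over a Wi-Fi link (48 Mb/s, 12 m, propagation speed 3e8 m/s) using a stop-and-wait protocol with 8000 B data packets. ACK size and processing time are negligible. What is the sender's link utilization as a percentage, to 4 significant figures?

99.99 %

t_tx = L/R = 64000/48000000 = 0.00133333 s.
t_prop = 12/300000000 = 4e-08 s; RTT = 8e-08 s.
Cycle = t_tx + RTT = 0.00133341 s.
Utilization = t_tx / cycle = 0.00133333/0.00133341 = 99.99 %.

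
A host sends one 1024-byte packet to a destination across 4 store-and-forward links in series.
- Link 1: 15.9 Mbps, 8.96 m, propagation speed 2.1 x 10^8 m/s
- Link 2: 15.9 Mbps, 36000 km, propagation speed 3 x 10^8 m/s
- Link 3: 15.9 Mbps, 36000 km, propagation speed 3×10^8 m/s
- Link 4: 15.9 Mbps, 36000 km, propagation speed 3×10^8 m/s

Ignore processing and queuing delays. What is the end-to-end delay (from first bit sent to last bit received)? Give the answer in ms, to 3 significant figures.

L = 1024 × 8 = 8192 bits.
Transmission delay per hop = L/R = 8192/15900000 = 0.51522 ms; 4 hops → 2.06088 ms.
Propagation delays (d/s per hop): 4.26667e-05, 120, 120, 120 ms; sum = 360 ms.
End-to-end = 362 ms.

362 ms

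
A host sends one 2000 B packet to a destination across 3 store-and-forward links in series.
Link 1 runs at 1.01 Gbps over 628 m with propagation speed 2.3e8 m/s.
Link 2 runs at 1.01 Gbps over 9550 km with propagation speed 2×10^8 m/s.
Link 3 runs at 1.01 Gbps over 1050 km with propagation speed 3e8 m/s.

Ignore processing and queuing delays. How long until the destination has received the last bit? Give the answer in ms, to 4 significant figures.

51.30 ms

L = 2000 × 8 = 16000 bits.
Transmission delay per hop = L/R = 16000/1010000000 = 0.0158416 ms; 3 hops → 0.0475248 ms.
Propagation delays (d/s per hop): 0.00273043, 47.75, 3.5 ms; sum = 51.2527 ms.
End-to-end = 51.30 ms.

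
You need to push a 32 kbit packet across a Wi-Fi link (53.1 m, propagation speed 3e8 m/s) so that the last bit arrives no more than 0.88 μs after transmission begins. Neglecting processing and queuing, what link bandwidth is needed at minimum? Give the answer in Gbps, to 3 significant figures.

45.5 Gbps

Propagation delay = 53.1 / 300000000 = 0.177 μs.
Transmission budget = 0.88 − 0.177 = 0.703 μs.
R ≥ L / t_tx = 32000 bits / 7.03e-07 s = 45.5 Gbps.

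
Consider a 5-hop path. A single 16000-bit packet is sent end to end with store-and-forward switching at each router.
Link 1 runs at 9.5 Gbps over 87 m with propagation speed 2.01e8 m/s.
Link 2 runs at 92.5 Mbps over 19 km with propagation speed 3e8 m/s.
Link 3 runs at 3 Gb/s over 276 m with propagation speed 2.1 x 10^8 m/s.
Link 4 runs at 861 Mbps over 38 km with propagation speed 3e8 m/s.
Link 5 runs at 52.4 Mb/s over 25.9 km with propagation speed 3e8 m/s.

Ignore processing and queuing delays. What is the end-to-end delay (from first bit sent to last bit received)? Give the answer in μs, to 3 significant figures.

782 μs

Transmission delays (L/R per hop): 1.68421, 172.973, 5.33333, 18.583, 305.344 μs; sum = 503.917 μs.
Propagation delays (d/s per hop): 0.432836, 63.3333, 1.31429, 126.667, 86.3333 μs; sum = 278.08 μs.
End-to-end = 782 μs.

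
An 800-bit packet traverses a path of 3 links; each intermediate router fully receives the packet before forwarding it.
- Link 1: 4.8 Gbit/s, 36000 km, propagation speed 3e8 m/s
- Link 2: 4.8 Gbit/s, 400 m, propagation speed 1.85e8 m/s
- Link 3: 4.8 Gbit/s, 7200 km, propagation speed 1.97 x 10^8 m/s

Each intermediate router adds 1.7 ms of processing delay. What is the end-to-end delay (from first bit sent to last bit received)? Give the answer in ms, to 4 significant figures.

160.0 ms

Transmission delay per hop = L/R = 800/4800000000 = 0.000166667 ms; 3 hops → 0.0005 ms.
Propagation delays (d/s per hop): 120, 0.00216216, 36.5482 ms; sum = 156.55 ms.
Processing at 2 router(s): 2 × 1.7 ms = 3.4 ms.
End-to-end = 160.0 ms.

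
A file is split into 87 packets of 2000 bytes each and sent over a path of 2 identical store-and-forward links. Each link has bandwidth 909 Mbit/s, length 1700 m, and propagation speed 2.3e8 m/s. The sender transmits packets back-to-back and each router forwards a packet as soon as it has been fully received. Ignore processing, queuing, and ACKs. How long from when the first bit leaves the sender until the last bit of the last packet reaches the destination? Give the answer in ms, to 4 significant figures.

Per-hop transmission t_tx = L/R = 16000/909000000 = 0.0176018 ms.
Per-hop propagation t_prop = 1700/2.3e+08 = 0.0073913 ms.
Pipeline fill: first packet needs 2·t_tx to clear all hops; remaining 86 packets each add one t_tx.
Total = (2+87-1)·t_tx + 2·t_prop = 88·0.0176018 + 2·0.0073913 = 1.564 ms.

1.564 ms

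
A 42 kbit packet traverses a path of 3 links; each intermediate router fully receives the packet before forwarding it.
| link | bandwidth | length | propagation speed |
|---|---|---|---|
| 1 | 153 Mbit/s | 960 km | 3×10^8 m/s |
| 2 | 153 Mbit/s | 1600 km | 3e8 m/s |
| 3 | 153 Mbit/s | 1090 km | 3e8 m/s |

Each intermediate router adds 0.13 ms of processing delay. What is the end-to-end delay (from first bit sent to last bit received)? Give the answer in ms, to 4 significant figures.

13.25 ms

L = 42000 bits.
Transmission delay per hop = L/R = 42000/153000000 = 0.27451 ms; 3 hops → 0.823529 ms.
Propagation delays (d/s per hop): 3.2, 5.33333, 3.63333 ms; sum = 12.1667 ms.
Processing at 2 router(s): 2 × 0.13 ms = 0.26 ms.
End-to-end = 13.25 ms.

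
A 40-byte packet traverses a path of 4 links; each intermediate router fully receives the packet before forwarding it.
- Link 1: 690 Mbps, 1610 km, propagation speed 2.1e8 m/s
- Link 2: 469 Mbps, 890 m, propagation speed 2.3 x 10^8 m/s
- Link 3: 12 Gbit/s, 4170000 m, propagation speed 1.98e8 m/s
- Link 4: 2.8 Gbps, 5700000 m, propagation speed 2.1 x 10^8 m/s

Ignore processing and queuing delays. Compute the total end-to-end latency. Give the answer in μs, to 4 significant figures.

55880 μs

L = 40 × 8 = 320 bits.
Transmission delays (L/R per hop): 0.463768, 0.682303, 0.0266667, 0.114286 μs; sum = 1.28702 μs.
Propagation delays (d/s per hop): 7666.67, 3.86957, 21060.6, 27142.9 μs; sum = 55874 μs.
End-to-end = 55880 μs.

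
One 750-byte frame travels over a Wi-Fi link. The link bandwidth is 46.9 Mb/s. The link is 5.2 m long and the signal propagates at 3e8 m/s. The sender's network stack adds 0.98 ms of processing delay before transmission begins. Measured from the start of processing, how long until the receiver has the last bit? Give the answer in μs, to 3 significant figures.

1110 μs

L = 750 × 8 = 6000 bits.
Transmission delay = L/R = 6000 / 46900000 = 127.932 μs.
Propagation delay = d/s = 5.2 m / 300000000 m/s = 0.0173333 μs.
Plus processing delay 0.98 ms = 980 μs.
Total = 1110 μs.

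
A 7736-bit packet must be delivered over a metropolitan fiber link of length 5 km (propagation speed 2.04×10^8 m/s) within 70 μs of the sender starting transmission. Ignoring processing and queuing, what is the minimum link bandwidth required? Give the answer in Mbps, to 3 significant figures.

Propagation delay = 5000 / 204000000 = 24.5098 μs.
Transmission budget = 70 − 24.5098 = 45.4902 μs.
R ≥ L / t_tx = 7736 bits / 4.54902e-05 s = 170 Mbps.

170 Mbps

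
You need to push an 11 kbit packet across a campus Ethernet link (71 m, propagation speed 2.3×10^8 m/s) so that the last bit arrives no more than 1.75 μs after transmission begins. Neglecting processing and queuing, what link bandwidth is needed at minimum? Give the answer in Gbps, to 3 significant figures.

Propagation delay = 71 / 2.3e+08 = 0.308696 μs.
Transmission budget = 1.75 − 0.308696 = 1.4413 μs.
R ≥ L / t_tx = 11000 bits / 1.4413e-06 s = 7.63 Gbps.

7.63 Gbps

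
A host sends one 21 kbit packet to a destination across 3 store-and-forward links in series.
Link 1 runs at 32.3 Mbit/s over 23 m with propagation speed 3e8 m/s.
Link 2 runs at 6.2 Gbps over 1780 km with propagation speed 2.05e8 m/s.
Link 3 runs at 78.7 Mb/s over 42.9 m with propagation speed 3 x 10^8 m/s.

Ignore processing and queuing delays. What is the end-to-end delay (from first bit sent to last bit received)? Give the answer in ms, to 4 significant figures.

L = 21000 bits.
Transmission delays (L/R per hop): 0.650155, 0.0033871, 0.266836 ms; sum = 0.920378 ms.
Propagation delays (d/s per hop): 7.66667e-05, 8.68293, 0.000143 ms; sum = 8.68315 ms.
End-to-end = 9.604 ms.

9.604 ms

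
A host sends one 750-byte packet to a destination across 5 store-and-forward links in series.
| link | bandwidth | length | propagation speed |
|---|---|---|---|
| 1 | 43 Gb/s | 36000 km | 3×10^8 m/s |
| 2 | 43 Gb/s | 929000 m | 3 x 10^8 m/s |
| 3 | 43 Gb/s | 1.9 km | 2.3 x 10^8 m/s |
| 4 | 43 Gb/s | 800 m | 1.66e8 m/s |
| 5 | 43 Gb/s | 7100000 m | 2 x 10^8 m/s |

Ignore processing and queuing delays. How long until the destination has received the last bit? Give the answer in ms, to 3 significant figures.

L = 750 × 8 = 6000 bits.
Transmission delay per hop = L/R = 6000/43000000000 = 0.000139535 ms; 5 hops → 0.000697674 ms.
Propagation delays (d/s per hop): 120, 3.09667, 0.00826087, 0.00481928, 35.5 ms; sum = 158.61 ms.
End-to-end = 159 ms.

159 ms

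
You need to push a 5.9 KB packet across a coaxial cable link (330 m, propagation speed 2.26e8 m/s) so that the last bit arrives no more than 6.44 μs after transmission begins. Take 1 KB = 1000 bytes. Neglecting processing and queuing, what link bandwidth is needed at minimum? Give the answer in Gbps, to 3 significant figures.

L = 47200 bits.
Propagation delay = 330 / 2.26e+08 = 1.46018 μs.
Transmission budget = 6.44 − 1.46018 = 4.97982 μs.
R ≥ L / t_tx = 47200 bits / 4.97982e-06 s = 9.48 Gbps.

9.48 Gbps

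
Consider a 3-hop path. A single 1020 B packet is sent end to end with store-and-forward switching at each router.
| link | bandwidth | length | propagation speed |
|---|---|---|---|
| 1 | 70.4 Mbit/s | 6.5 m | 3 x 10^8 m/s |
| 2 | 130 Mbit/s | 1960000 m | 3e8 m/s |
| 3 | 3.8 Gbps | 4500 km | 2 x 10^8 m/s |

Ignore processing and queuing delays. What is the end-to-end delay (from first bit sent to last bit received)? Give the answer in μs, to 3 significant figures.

L = 1020 × 8 = 8160 bits.
Transmission delays (L/R per hop): 115.909, 62.7692, 2.14737 μs; sum = 180.826 μs.
Propagation delays (d/s per hop): 0.0216667, 6533.33, 22500 μs; sum = 29033.4 μs.
End-to-end = 29200 μs.

29200 μs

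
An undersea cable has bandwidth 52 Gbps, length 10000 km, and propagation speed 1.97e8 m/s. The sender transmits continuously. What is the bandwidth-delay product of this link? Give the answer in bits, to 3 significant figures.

2640000000 bits

Propagation delay = 10000000 / 197000000 = 0.0507614 s.
BDP = R × t_prop = 52000000000 × 0.0507614 = 2639590000 bits.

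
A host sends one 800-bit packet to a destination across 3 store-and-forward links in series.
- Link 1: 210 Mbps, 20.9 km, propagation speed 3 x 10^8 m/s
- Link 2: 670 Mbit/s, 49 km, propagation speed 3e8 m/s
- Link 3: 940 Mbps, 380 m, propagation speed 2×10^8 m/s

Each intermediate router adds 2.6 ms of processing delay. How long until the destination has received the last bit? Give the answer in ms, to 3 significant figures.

Transmission delays (L/R per hop): 0.00380952, 0.00119403, 0.000851064 ms; sum = 0.00585462 ms.
Propagation delays (d/s per hop): 0.0696667, 0.163333, 0.0019 ms; sum = 0.2349 ms.
Processing at 2 router(s): 2 × 2.6 ms = 5.2 ms.
End-to-end = 5.44 ms.

5.44 ms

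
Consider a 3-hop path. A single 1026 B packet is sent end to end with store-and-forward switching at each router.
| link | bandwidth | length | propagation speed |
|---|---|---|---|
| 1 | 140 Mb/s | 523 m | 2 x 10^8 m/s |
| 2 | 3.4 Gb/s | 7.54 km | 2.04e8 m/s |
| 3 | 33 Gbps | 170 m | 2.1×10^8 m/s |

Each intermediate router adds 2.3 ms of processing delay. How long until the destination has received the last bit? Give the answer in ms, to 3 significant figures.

4.70 ms

L = 1026 × 8 = 8208 bits.
Transmission delays (L/R per hop): 0.0586286, 0.00241412, 0.000248727 ms; sum = 0.0612914 ms.
Propagation delays (d/s per hop): 0.002615, 0.0369608, 0.000809524 ms; sum = 0.0403853 ms.
Processing at 2 router(s): 2 × 2.3 ms = 4.6 ms.
End-to-end = 4.70 ms.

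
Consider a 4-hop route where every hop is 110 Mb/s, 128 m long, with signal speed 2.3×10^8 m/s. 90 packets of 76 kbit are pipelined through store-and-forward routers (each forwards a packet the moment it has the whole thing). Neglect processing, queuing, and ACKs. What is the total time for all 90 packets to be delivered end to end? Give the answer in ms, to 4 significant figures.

64.26 ms

Per-hop transmission t_tx = L/R = 76000/110000000 = 0.690909 ms.
Per-hop propagation t_prop = 128/2.3e+08 = 0.000556522 ms.
Pipeline fill: first packet needs 4·t_tx to clear all hops; remaining 89 packets each add one t_tx.
Total = (4+90-1)·t_tx + 4·t_prop = 93·0.690909 + 4·0.000556522 = 64.26 ms.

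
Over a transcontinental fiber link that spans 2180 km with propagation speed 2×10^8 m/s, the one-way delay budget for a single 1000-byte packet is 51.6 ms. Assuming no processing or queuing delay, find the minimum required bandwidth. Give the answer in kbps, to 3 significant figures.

197 kbps

L = 8000 bits.
Propagation delay = 2180000 / 200000000 = 10.9 ms.
Transmission budget = 51.6 − 10.9 = 40.7 ms.
R ≥ L / t_tx = 8000 bits / 0.0407 s = 197 kbps.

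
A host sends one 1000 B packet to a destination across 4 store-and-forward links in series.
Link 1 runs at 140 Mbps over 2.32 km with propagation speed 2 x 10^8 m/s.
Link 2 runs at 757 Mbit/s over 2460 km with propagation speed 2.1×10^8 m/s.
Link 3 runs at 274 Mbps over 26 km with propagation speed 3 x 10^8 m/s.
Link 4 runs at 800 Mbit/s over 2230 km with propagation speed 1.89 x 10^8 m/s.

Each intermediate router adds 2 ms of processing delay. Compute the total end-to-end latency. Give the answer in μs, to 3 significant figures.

29700 μs

L = 1000 × 8 = 8000 bits.
Transmission delays (L/R per hop): 57.1429, 10.568, 29.1971, 10 μs; sum = 106.908 μs.
Propagation delays (d/s per hop): 11.6, 11714.3, 86.6667, 11798.9 μs; sum = 23611.5 μs.
Processing at 3 router(s): 3 × 2 ms = 6000 μs.
End-to-end = 29700 μs.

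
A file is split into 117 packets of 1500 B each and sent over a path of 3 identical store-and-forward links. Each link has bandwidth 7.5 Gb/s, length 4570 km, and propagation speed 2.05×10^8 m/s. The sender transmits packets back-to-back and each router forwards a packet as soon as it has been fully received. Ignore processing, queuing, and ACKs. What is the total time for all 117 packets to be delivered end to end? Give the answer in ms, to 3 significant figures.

Per-hop transmission t_tx = L/R = 12000/7500000000 = 0.0016 ms.
Per-hop propagation t_prop = 4570000/2.05e+08 = 22.2927 ms.
Pipeline fill: first packet needs 3·t_tx to clear all hops; remaining 116 packets each add one t_tx.
Total = (3+117-1)·t_tx + 3·t_prop = 119·0.0016 + 3·22.2927 = 67.1 ms.

67.1 ms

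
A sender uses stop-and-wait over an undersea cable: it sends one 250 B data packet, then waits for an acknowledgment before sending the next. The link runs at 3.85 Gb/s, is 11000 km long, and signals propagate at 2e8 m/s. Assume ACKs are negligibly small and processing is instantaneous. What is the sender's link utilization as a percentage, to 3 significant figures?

t_tx = L/R = 2000/3850000000 = 5.19481e-07 s.
t_prop = 11000000/200000000 = 0.055 s; RTT = 0.11 s.
Cycle = t_tx + RTT = 0.110001 s.
Utilization = t_tx / cycle = 5.19481e-07/0.110001 = 0.000472 %.

0.000472 %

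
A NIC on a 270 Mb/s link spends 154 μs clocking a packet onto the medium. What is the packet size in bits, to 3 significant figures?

41600 bits

L = R × t_tx = 270000000 b/s × 0.000154 s = 41580 bits.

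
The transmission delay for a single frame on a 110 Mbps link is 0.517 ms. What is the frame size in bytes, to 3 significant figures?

L = R × t_tx = 110000000 b/s × 0.000517 s = 56870 bits.
In bytes: 56870 / 8 = 7110 bytes.

7110 bytes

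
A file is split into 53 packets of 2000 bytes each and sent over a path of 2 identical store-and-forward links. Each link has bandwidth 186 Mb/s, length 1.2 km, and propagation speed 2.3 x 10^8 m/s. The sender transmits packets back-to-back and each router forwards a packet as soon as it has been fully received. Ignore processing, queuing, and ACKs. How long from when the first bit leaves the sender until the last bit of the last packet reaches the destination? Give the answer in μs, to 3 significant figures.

4660 μs

Per-hop transmission t_tx = L/R = 16000/186000000 = 86.0215 μs.
Per-hop propagation t_prop = 1200/2.3e+08 = 5.21739 μs.
Pipeline fill: first packet needs 2·t_tx to clear all hops; remaining 52 packets each add one t_tx.
Total = (2+53-1)·t_tx + 2·t_prop = 54·86.0215 + 2·5.21739 = 4660 μs.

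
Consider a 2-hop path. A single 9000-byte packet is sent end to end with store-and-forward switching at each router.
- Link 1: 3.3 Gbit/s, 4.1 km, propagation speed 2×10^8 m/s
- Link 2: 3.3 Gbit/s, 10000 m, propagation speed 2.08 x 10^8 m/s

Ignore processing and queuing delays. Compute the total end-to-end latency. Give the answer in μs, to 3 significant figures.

L = 9000 × 8 = 72000 bits.
Transmission delay per hop = L/R = 72000/3300000000 = 21.8182 μs; 2 hops → 43.6364 μs.
Propagation delays (d/s per hop): 20.5, 48.0769 μs; sum = 68.5769 μs.
End-to-end = 112 μs.

112 μs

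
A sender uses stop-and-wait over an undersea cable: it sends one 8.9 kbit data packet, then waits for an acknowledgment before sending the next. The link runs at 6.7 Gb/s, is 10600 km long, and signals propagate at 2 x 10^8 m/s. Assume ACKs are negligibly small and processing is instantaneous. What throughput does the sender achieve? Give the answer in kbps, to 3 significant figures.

84.0 kbps

t_tx = L/R = 8900/6700000000 = 1.32836e-06 s.
t_prop = 10600000/200000000 = 0.053 s; RTT = 0.106 s.
Cycle = t_tx + RTT = 0.106001 s.
Throughput = L / cycle = 8900 / 0.106001 = 84.0 kbps.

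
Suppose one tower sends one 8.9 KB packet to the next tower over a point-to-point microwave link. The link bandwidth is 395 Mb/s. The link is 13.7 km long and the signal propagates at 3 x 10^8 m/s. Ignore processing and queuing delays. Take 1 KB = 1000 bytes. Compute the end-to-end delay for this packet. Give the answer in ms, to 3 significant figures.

L = 71200 bits.
Transmission delay = L/R = 71200 / 395000000 = 0.180253 ms.
Propagation delay = d/s = 13700 m / 300000000 m/s = 0.0456667 ms.
Total = 0.226 ms.

0.226 ms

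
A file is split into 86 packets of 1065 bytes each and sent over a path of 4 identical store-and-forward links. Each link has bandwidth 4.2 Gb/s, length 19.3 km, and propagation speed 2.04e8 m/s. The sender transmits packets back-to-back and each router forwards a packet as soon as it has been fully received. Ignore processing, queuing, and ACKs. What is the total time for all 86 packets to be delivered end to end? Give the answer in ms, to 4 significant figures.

Per-hop transmission t_tx = L/R = 8520/4200000000 = 0.00202857 ms.
Per-hop propagation t_prop = 19300/204000000 = 0.0946078 ms.
Pipeline fill: first packet needs 4·t_tx to clear all hops; remaining 85 packets each add one t_tx.
Total = (4+86-1)·t_tx + 4·t_prop = 89·0.00202857 + 4·0.0946078 = 0.5590 ms.

0.5590 ms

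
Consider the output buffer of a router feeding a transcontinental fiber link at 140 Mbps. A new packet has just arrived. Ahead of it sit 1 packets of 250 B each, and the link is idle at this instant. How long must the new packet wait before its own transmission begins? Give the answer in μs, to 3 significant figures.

Each queued packet: L/R = 2000/140000000 = 14.2857 μs.
1 queued → 14.2857 μs.
Queuing delay = 14.3 μs.

14.3 μs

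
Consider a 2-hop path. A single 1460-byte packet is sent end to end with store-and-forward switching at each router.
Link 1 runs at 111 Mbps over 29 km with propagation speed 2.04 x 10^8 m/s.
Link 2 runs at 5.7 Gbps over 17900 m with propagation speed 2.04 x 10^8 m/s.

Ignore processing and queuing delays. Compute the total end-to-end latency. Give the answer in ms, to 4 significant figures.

0.3372 ms

L = 1460 × 8 = 11680 bits.
Transmission delays (L/R per hop): 0.105225, 0.00204912 ms; sum = 0.107274 ms.
Propagation delays (d/s per hop): 0.142157, 0.0877451 ms; sum = 0.229902 ms.
End-to-end = 0.3372 ms.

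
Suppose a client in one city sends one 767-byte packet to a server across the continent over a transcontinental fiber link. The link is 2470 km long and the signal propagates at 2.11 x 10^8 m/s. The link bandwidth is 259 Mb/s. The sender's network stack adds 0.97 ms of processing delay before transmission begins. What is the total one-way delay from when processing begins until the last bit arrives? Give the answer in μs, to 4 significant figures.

12700 μs

L = 767 × 8 = 6136 bits.
Transmission delay = L/R = 6136 / 259000000 = 23.6911 μs.
Propagation delay = d/s = 2470000 m / 211000000 m/s = 11706.2 μs.
Plus processing delay 0.97 ms = 970 μs.
Total = 12700 μs.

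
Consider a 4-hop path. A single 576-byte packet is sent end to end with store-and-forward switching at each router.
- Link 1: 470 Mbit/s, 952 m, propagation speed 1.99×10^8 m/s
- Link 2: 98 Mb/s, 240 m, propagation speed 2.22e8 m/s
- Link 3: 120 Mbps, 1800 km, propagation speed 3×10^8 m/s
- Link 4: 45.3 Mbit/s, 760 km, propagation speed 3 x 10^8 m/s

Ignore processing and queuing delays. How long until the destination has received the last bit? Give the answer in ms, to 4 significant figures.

L = 576 × 8 = 4608 bits.
Transmission delays (L/R per hop): 0.00980426, 0.0470204, 0.0384, 0.101722 ms; sum = 0.196947 ms.
Propagation delays (d/s per hop): 0.00478392, 0.00108108, 6, 2.53333 ms; sum = 8.5392 ms.
End-to-end = 8.736 ms.

8.736 ms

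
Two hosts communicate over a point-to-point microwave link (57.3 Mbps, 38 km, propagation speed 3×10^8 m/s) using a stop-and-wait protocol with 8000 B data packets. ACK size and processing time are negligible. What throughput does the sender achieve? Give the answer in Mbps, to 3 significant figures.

46.7 Mbps

t_tx = L/R = 64000/57300000 = 0.00111693 s.
t_prop = 38000/300000000 = 0.000126667 s; RTT = 0.000253333 s.
Cycle = t_tx + RTT = 0.00137026 s.
Throughput = L / cycle = 64000 / 0.00137026 = 46.7 Mbps.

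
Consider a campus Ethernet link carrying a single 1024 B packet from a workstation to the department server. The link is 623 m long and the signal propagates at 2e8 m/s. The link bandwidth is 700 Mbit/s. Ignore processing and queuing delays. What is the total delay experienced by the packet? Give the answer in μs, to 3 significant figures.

L = 1024 × 8 = 8192 bits.
Transmission delay = L/R = 8192 / 700000000 = 11.7029 μs.
Propagation delay = d/s = 623 m / 200000000 m/s = 3.115 μs.
Total = 14.8 μs.

14.8 μs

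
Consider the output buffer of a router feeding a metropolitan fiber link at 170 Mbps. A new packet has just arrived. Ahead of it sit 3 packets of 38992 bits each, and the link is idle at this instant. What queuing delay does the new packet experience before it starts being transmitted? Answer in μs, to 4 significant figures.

Each queued packet: L/R = 38992/170000000 = 229.365 μs.
3 queued → 688.094 μs.
Queuing delay = 688.1 μs.

688.1 μs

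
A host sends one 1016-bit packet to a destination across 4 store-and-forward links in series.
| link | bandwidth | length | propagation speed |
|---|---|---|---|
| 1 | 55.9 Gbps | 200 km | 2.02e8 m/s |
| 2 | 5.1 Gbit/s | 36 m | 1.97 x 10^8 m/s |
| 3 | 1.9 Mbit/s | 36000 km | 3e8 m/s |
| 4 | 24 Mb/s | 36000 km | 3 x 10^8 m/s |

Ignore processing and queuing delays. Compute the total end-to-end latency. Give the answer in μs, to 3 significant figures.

242000 μs

Transmission delays (L/R per hop): 0.0181753, 0.199216, 534.737, 42.3333 μs; sum = 577.288 μs.
Propagation delays (d/s per hop): 990.099, 0.182741, 120000, 120000 μs; sum = 240990 μs.
End-to-end = 242000 μs.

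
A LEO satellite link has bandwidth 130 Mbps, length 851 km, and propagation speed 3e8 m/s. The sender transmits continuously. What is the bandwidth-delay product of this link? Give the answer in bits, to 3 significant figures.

Propagation delay = 851000 / 300000000 = 0.00283667 s.
BDP = R × t_prop = 130000000 × 0.00283667 = 368767 bits.

369000 bits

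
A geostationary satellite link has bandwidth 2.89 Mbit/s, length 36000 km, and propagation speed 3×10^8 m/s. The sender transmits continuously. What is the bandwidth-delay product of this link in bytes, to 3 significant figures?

43400 bytes

Propagation delay = 36000000 / 300000000 = 0.12 s.
BDP = R × t_prop = 2890000 × 0.12 = 346800 bits.
In bytes: 346800/8 = 43400 bytes.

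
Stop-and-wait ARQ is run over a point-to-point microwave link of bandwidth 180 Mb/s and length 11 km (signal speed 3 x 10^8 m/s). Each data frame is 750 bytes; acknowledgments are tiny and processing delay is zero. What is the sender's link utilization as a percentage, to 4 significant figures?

31.25 %

t_tx = L/R = 6000/180000000 = 3.33333e-05 s.
t_prop = 11000/300000000 = 3.66667e-05 s; RTT = 7.33333e-05 s.
Cycle = t_tx + RTT = 0.000106667 s.
Utilization = t_tx / cycle = 3.33333e-05/0.000106667 = 31.25 %.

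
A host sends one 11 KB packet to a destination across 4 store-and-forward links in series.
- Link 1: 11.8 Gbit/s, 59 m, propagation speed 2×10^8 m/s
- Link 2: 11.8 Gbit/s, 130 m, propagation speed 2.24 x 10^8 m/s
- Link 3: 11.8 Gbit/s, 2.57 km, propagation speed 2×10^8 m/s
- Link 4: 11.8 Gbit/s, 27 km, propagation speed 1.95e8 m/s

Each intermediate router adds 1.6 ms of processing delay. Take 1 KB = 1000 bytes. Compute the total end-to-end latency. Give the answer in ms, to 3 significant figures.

4.98 ms

L = 88000 bits.
Transmission delay per hop = L/R = 88000/11800000000 = 0.00745763 ms; 4 hops → 0.0298305 ms.
Propagation delays (d/s per hop): 0.000295, 0.000580357, 0.01285, 0.138462 ms; sum = 0.152187 ms.
Processing at 3 router(s): 3 × 1.6 ms = 4.8 ms.
End-to-end = 4.98 ms.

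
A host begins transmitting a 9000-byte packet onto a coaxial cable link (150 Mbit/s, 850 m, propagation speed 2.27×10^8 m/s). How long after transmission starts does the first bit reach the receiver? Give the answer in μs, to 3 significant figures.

First bit experiences only propagation delay: d/s = 850/227000000 = 3.74 μs.

3.74 μs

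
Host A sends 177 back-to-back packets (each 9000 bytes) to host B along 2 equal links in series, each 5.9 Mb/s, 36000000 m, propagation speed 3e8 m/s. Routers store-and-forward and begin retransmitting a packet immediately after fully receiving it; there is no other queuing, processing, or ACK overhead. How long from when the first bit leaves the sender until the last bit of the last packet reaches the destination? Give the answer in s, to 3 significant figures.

2.41 s

Per-hop transmission t_tx = L/R = 72000/5900000 = 0.0122034 s.
Per-hop propagation t_prop = 36000000/300000000 = 0.12 s.
Pipeline fill: first packet needs 2·t_tx to clear all hops; remaining 176 packets each add one t_tx.
Total = (2+177-1)·t_tx + 2·t_prop = 178·0.0122034 + 2·0.12 = 2.41 s.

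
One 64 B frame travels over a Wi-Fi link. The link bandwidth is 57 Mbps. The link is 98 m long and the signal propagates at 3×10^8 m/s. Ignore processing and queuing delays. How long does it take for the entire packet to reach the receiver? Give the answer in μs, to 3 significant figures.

9.31 μs

L = 64 × 8 = 512 bits.
Transmission delay = L/R = 512 / 57000000 = 8.98246 μs.
Propagation delay = d/s = 98 m / 300000000 m/s = 0.326667 μs.
Total = 9.31 μs.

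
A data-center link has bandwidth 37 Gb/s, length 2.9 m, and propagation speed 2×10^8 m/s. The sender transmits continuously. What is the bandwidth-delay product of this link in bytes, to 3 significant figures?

67.1 bytes

Propagation delay = 2.9 / 200000000 = 1.45e-08 s.
BDP = R × t_prop = 37000000000 × 1.45e-08 = 536.5 bits.
In bytes: 536.5/8 = 67.1 bytes.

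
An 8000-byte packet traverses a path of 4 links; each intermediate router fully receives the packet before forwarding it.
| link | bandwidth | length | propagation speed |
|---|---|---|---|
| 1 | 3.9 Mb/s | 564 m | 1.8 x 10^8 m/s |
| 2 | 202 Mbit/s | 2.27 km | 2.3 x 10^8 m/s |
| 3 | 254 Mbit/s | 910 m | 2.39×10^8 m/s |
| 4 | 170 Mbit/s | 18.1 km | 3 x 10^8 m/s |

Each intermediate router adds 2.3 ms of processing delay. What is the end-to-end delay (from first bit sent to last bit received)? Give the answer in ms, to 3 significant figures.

24.3 ms

L = 8000 × 8 = 64000 bits.
Transmission delays (L/R per hop): 16.4103, 0.316832, 0.251969, 0.376471 ms; sum = 17.3555 ms.
Propagation delays (d/s per hop): 0.00313333, 0.00986957, 0.00380753, 0.0603333 ms; sum = 0.0771438 ms.
Processing at 3 router(s): 3 × 2.3 ms = 6.9 ms.
End-to-end = 24.3 ms.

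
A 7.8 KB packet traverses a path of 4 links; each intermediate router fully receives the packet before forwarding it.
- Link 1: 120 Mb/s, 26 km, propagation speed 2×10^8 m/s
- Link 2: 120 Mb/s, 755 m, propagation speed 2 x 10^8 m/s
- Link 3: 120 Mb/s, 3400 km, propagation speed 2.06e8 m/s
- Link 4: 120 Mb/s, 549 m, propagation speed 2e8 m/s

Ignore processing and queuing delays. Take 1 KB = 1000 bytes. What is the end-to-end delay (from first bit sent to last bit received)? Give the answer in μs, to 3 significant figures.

L = 62400 bits.
Transmission delay per hop = L/R = 62400/120000000 = 520 μs; 4 hops → 2080 μs.
Propagation delays (d/s per hop): 130, 3.775, 16504.9, 2.745 μs; sum = 16641.4 μs.
End-to-end = 18700 μs.

18700 μs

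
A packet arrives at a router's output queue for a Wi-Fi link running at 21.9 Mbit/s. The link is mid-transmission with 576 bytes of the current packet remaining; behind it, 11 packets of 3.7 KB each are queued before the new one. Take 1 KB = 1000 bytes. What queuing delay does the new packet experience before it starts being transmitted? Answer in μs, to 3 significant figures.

Each queued packet: L/R = 29600/21900000 = 1351.6 μs.
11 queued → 14867.6 μs.
Plus remaining 4608 bits of current packet: 210.411 μs.
Queuing delay = 15100 μs.

15100 μs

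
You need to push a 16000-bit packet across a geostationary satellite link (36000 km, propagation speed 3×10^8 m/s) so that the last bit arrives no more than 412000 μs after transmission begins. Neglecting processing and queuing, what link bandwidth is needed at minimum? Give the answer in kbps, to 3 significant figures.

Propagation delay = 36000000 / 300000000 = 120000 μs.
Transmission budget = 412000 − 120000 = 292000 μs.
R ≥ L / t_tx = 16000 bits / 0.292 s = 54.8 kbps.

54.8 kbps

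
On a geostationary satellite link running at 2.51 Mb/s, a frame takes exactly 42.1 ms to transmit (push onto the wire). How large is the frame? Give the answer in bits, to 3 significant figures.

L = R × t_tx = 2510000 b/s × 0.0421 s = 105671 bits.

106000 bits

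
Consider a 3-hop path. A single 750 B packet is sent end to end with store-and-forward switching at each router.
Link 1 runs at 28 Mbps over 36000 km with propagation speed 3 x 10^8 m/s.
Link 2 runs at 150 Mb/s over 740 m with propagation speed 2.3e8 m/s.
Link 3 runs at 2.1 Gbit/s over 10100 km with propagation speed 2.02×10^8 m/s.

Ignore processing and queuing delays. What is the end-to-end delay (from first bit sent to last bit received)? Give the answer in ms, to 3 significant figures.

L = 750 × 8 = 6000 bits.
Transmission delays (L/R per hop): 0.214286, 0.04, 0.00285714 ms; sum = 0.257143 ms.
Propagation delays (d/s per hop): 120, 0.00321739, 50 ms; sum = 170.003 ms.
End-to-end = 170 ms.

170 ms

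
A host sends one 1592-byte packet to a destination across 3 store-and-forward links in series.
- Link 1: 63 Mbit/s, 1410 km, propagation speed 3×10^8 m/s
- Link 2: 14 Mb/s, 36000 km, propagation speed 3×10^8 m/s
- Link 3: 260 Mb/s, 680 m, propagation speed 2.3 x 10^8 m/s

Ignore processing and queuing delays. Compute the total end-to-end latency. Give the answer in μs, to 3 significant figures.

126000 μs

L = 1592 × 8 = 12736 bits.
Transmission delays (L/R per hop): 202.159, 909.714, 48.9846 μs; sum = 1160.86 μs.
Propagation delays (d/s per hop): 4700, 120000, 2.95652 μs; sum = 124703 μs.
End-to-end = 126000 μs.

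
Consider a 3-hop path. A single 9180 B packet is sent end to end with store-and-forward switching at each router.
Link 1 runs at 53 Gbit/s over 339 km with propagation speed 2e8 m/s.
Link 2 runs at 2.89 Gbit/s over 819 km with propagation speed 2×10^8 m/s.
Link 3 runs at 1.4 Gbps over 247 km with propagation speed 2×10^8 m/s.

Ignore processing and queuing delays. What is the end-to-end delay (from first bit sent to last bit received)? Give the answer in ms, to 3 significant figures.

L = 9180 × 8 = 73440 bits.
Transmission delays (L/R per hop): 0.00138566, 0.0254118, 0.0524571 ms; sum = 0.0792546 ms.
Propagation delays (d/s per hop): 1.695, 4.095, 1.235 ms; sum = 7.025 ms.
End-to-end = 7.10 ms.

7.10 ms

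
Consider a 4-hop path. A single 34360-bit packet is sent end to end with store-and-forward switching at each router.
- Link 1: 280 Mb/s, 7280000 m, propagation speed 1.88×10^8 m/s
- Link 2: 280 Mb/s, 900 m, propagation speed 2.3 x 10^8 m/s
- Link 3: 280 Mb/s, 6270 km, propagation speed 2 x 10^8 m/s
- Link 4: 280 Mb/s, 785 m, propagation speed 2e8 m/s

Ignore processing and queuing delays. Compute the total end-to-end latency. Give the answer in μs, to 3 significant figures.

Transmission delay per hop = L/R = 34360/280000000 = 122.714 μs; 4 hops → 490.857 μs.
Propagation delays (d/s per hop): 38723.4, 3.91304, 31350, 3.925 μs; sum = 70081.2 μs.
End-to-end = 70600 μs.

70600 μs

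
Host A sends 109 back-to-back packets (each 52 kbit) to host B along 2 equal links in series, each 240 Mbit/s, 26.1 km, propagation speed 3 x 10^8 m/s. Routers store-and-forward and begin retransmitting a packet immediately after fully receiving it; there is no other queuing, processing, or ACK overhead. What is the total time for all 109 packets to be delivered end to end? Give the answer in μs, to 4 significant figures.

Per-hop transmission t_tx = L/R = 52000/240000000 = 216.667 μs.
Per-hop propagation t_prop = 26100/300000000 = 87 μs.
Pipeline fill: first packet needs 2·t_tx to clear all hops; remaining 108 packets each add one t_tx.
Total = (2+109-1)·t_tx + 2·t_prop = 110·216.667 + 2·87 = 24010 μs.

24010 μs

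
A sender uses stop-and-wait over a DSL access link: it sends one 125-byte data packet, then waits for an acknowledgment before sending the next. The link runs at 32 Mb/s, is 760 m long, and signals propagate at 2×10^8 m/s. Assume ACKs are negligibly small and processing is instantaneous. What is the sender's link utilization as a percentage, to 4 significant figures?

t_tx = L/R = 1000/32000000 = 3.125e-05 s.
t_prop = 760/200000000 = 3.8e-06 s; RTT = 7.6e-06 s.
Cycle = t_tx + RTT = 3.885e-05 s.
Utilization = t_tx / cycle = 3.125e-05/3.885e-05 = 80.44 %.

80.44 %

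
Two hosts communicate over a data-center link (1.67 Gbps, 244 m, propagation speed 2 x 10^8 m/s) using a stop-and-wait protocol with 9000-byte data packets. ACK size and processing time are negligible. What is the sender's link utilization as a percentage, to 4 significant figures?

t_tx = L/R = 72000/1670000000 = 4.31138e-05 s.
t_prop = 244/200000000 = 1.22e-06 s; RTT = 2.44e-06 s.
Cycle = t_tx + RTT = 4.55538e-05 s.
Utilization = t_tx / cycle = 4.31138e-05/4.55538e-05 = 94.64 %.

94.64 %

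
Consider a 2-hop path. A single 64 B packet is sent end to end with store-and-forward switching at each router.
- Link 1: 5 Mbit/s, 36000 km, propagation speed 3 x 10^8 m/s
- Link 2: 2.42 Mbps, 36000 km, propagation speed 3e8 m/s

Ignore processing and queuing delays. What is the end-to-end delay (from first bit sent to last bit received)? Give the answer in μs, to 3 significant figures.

240000 μs

L = 64 × 8 = 512 bits.
Transmission delays (L/R per hop): 102.4, 211.57 μs; sum = 313.97 μs.
Propagation delays (d/s per hop): 120000, 120000 μs; sum = 240000 μs.
End-to-end = 240000 μs.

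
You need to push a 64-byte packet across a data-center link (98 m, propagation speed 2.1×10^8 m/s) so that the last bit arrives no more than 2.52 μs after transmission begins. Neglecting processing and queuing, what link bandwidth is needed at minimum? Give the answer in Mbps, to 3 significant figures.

L = 512 bits.
Propagation delay = 98 / 210000000 = 0.466667 μs.
Transmission budget = 2.52 − 0.466667 = 2.05333 μs.
R ≥ L / t_tx = 512 bits / 2.05333e-06 s = 249 Mbps.

249 Mbps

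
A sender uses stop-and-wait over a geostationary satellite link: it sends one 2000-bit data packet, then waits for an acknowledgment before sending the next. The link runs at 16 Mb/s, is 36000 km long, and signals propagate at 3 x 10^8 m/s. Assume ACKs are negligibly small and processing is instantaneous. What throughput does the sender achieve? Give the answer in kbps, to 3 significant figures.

8.33 kbps

t_tx = L/R = 2000/16000000 = 0.000125 s.
t_prop = 36000000/300000000 = 0.12 s; RTT = 0.24 s.
Cycle = t_tx + RTT = 0.240125 s.
Throughput = L / cycle = 2000 / 0.240125 = 8.33 kbps.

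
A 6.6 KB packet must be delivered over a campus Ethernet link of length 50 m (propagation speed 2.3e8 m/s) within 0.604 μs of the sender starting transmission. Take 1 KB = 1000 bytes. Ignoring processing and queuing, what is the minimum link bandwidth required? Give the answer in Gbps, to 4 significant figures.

136.6 Gbps

L = 52800 bits.
Propagation delay = 50 / 2.3e+08 = 0.217391 μs.
Transmission budget = 0.604 − 0.217391 = 0.386609 μs.
R ≥ L / t_tx = 52800 bits / 3.86609e-07 s = 136.6 Gbps.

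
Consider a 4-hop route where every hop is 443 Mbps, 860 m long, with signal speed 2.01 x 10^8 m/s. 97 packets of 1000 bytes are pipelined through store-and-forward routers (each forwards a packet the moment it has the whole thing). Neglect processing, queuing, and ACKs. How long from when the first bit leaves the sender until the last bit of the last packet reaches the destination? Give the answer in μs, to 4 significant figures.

1823 μs

Per-hop transmission t_tx = L/R = 8000/443000000 = 18.0587 μs.
Per-hop propagation t_prop = 860/2.01e+08 = 4.27861 μs.
Pipeline fill: first packet needs 4·t_tx to clear all hops; remaining 96 packets each add one t_tx.
Total = (4+97-1)·t_tx + 4·t_prop = 100·18.0587 + 4·4.27861 = 1823 μs.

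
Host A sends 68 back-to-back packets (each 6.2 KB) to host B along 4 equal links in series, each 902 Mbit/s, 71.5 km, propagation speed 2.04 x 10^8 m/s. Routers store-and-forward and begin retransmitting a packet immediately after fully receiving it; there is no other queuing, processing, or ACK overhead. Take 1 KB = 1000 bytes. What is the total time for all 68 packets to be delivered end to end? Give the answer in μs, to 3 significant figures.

Per-hop transmission t_tx = L/R = 49600/902000000 = 54.9889 μs.
Per-hop propagation t_prop = 71500/204000000 = 350.49 μs.
Pipeline fill: first packet needs 4·t_tx to clear all hops; remaining 67 packets each add one t_tx.
Total = (4+68-1)·t_tx + 4·t_prop = 71·54.9889 + 4·350.49 = 5310 μs.

5310 μs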